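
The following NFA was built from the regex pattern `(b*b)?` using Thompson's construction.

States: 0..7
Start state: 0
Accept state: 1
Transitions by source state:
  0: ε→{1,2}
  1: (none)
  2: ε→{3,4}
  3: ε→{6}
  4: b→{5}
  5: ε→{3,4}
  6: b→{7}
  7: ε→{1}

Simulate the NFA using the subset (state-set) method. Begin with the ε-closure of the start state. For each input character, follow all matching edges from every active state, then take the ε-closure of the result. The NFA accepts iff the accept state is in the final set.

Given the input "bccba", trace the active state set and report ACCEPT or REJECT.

initial (ε-close {0}): {0,1,2,3,4,6}
'b' @ 1: {1,3,4,5,6,7}  ✓accept
'c' @ 2: {}  — dead — no transitions
rest 'cba' ignored (set empty)
after full input: {}  (accept=1 not in)

Answer: REJECT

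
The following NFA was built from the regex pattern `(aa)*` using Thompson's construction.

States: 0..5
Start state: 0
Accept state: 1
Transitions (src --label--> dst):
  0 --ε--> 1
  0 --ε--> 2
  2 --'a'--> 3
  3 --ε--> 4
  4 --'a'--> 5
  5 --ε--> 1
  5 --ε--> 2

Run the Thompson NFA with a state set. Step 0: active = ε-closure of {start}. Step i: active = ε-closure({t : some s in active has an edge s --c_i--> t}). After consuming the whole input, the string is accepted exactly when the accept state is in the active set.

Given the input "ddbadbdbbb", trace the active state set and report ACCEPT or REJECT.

S₀ = ε-closure({0}) = {0,1,2}
'd' @ 1: {}  — no active states
rest 'dbadbdbbb' ignored (set empty)
after full input: {}  (accept=1 not in)

Answer: REJECT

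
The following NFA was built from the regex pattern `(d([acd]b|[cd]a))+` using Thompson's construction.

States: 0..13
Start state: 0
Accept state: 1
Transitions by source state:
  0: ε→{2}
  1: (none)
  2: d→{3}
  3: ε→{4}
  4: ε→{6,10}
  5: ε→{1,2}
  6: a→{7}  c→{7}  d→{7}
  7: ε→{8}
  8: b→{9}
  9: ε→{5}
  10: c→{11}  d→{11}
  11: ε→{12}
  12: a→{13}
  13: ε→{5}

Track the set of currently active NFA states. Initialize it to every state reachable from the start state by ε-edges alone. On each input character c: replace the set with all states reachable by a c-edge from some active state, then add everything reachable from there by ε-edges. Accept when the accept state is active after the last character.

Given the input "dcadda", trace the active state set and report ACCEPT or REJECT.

S₀ = ε-closure({0}) = {0,2}
'd' @ 1: {3,4,6,10}
'c' @ 2: {7,8,11,12}
'a' @ 3: {1,2,5,13}  (accept∈set)
'd' @ 4: {3,4,6,10}
'd' @ 5: {7,8,11,12}
'a' @ 6: {1,2,5,13}  (accept∈set)
after full input: {1,2,5,13}  (accept=1 in)

Answer: ACCEPT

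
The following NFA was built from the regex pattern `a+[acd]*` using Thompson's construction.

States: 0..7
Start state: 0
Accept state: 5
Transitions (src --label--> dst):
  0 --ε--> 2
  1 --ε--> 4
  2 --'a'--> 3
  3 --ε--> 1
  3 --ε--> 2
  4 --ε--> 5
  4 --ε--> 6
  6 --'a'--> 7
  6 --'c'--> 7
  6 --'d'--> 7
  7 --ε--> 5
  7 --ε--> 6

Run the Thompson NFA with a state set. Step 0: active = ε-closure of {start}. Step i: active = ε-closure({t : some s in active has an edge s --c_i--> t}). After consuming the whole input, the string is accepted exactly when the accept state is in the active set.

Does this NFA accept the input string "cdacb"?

Answer: REJECT

Trace:
initial (ε-close {0}): {0,2}
'c' @ 1: {}  — state set empty
rest 'dacb' ignored (set empty)
after full input: {}  (accept=5 not in)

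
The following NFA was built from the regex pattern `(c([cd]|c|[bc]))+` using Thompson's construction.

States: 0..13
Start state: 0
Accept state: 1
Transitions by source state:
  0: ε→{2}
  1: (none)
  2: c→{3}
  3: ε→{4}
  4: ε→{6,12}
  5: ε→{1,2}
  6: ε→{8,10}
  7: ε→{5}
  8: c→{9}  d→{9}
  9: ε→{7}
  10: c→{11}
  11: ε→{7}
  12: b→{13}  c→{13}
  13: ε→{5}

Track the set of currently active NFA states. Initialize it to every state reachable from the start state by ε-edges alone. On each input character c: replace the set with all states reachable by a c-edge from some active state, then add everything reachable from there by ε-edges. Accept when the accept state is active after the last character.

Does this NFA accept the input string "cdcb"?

Answer: ACCEPT

Derivation:
start: ε-closure({0}) = {0,2}
'c' @ 1: {3,4,6,8,10,12}
'd' @ 2: {1,2,5,7,9}  ✓accept
'c' @ 3: {3,4,6,8,10,12}
'b' @ 4: {1,2,5,13}  ✓accept
end set {1,2,5,13} — state 1 in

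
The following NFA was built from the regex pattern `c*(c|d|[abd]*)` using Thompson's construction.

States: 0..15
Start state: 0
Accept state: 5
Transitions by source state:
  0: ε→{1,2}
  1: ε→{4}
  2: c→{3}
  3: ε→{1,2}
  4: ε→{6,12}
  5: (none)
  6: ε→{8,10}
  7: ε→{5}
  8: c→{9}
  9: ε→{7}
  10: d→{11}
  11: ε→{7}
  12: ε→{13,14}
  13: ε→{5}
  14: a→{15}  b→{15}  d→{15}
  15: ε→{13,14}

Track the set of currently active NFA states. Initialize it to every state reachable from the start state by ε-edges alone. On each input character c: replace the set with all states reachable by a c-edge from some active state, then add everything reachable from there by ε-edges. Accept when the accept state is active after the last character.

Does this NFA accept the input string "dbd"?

Answer: ACCEPT

Steps:
S₀ = ε-closure({0}) = {0,1,2,4,5,6,8,10,12,13,14}
'd' @ 1: {5,7,11,13,14,15}  (accept∈set)
'b' @ 2: {5,13,14,15}  (accept∈set)
'd' @ 3: {5,13,14,15}  (accept∈set)
end set {5,13,14,15} — state 5 in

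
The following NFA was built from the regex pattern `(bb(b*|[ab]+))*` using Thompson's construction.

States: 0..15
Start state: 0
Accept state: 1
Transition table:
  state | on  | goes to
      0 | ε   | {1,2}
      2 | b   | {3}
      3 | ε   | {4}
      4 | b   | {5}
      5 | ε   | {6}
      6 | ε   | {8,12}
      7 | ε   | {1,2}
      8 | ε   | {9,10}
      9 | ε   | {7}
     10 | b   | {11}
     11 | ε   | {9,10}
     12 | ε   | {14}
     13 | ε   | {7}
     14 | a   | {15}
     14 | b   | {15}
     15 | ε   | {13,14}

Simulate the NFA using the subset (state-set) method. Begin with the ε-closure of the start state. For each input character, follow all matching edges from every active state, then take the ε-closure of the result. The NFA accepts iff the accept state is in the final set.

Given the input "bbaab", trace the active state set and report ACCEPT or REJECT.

start: ε-closure({0}) = {0,1,2}
'b' @ 1: {3,4}
'b' @ 2: {1,2,5,6,7,8,9,10,12,14}  ✓accept
'a' @ 3: {1,2,7,13,14,15}  ✓accept
'a' @ 4: {1,2,7,13,14,15}  ✓accept
'b' @ 5: {1,2,3,4,7,13,14,15}  ✓accept
end set {1,2,3,4,7,13,14,15} — state 1 in

Answer: ACCEPT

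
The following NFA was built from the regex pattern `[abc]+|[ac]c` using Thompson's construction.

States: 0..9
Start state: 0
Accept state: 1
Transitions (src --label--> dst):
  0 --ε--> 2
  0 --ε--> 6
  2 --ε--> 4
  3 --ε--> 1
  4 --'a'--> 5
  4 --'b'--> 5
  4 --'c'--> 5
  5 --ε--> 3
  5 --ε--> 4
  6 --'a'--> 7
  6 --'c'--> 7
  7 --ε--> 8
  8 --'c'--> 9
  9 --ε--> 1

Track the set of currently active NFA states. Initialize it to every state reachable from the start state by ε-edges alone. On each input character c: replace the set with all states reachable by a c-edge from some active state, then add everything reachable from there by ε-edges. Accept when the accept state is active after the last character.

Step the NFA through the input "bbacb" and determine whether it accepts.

Answer: ACCEPT

Trace:
initial (ε-close {0}): {0,2,4,6}
'b' @ 1: {1,3,4,5}  [accepting]
'b' @ 2: {1,3,4,5}  [accepting]
'a' @ 3: {1,3,4,5}  [accepting]
'c' @ 4: {1,3,4,5}  [accepting]
'b' @ 5: {1,3,4,5}  [accepting]
final: {1,3,4,5}; accept 1 in set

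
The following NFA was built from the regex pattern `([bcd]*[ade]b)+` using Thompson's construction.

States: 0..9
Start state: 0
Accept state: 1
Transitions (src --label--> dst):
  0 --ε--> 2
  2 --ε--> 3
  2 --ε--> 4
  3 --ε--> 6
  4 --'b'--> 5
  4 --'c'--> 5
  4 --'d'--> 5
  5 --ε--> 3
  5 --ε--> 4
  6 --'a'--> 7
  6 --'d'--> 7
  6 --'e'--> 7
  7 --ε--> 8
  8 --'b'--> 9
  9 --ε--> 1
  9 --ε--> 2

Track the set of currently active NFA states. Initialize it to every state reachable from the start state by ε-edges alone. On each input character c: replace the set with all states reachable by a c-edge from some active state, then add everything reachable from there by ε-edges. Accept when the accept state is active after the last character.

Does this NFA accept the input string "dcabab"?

initial (ε-close {0}): {0,2,3,4,6}
'd' @ 1: {3,4,5,6,7,8}
'c' @ 2: {3,4,5,6}
'a' @ 3: {7,8}
'b' @ 4: {1,2,3,4,6,9}  (accept∈set)
'a' @ 5: {7,8}
'b' @ 6: {1,2,3,4,6,9}  (accept∈set)
end set {1,2,3,4,6,9} — state 1 in

Answer: ACCEPT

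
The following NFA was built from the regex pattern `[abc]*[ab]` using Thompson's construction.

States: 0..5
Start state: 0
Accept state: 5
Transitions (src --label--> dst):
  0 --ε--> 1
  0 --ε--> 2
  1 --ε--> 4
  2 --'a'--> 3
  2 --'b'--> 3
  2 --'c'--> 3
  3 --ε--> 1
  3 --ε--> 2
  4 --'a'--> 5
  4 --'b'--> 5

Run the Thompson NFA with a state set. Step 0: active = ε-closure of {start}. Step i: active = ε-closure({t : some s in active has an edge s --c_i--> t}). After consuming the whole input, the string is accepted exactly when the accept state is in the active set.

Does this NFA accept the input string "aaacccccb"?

initial (ε-close {0}): {0,1,2,4}
'a' @ 1: {1,2,3,4,5}  ✓accept
'a' @ 2: {1,2,3,4,5}  ✓accept
'a' @ 3: {1,2,3,4,5}  ✓accept
'c' @ 4: {1,2,3,4}
'c' @ 5: {1,2,3,4}
'c' @ 6: {1,2,3,4}
'c' @ 7: {1,2,3,4}
'c' @ 8: {1,2,3,4}
'b' @ 9: {1,2,3,4,5}  ✓accept
final: {1,2,3,4,5}; accept 5 in set

Answer: ACCEPT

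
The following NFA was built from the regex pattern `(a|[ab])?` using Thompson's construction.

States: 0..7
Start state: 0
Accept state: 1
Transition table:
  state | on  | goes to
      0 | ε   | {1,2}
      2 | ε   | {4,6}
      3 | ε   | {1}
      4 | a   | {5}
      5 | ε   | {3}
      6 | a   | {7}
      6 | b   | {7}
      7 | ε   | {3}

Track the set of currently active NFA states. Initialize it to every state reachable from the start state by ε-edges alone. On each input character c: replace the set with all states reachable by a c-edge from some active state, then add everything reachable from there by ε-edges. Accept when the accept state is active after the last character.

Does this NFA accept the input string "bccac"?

Answer: REJECT

Trace:
S₀ = ε-closure({0}) = {0,1,2,4,6}
'b' @ 1: {1,3,7}  ✓accept
'c' @ 2: {}  — dead — no transitions
rest 'cac' ignored (set empty)
final: {}; accept 1 not in set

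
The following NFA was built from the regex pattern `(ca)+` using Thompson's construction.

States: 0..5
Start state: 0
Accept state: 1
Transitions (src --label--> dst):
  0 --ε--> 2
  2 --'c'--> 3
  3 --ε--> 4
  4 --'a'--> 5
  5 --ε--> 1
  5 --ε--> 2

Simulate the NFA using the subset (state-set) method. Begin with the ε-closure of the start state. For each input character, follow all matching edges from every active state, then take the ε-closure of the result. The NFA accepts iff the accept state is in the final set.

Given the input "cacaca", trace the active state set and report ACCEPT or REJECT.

Answer: ACCEPT

Steps:
S₀ = ε-closure({0}) = {0,2}
'c' @ 1: {3,4}
'a' @ 2: {1,2,5}  ✓accept
'c' @ 3: {3,4}
'a' @ 4: {1,2,5}  ✓accept
'c' @ 5: {3,4}
'a' @ 6: {1,2,5}  ✓accept
final: {1,2,5}; accept 1 in set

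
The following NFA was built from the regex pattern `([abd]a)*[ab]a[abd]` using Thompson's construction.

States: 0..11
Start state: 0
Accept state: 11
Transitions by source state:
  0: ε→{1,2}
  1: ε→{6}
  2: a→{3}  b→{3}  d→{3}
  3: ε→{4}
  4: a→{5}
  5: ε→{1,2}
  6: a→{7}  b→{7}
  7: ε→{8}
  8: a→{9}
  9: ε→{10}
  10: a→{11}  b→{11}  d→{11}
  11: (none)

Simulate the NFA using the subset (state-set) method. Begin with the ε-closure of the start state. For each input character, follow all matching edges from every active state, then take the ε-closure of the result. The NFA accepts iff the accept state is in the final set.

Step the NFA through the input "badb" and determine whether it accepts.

Answer: REJECT

Trace:
start: ε-closure({0}) = {0,1,2,6}
'b' @ 1: {3,4,7,8}
'a' @ 2: {1,2,5,6,9,10}
'd' @ 3: {3,4,11}  (accept∈set)
'b' @ 4: {}  — dead — no transitions
end set {} — state 11 not in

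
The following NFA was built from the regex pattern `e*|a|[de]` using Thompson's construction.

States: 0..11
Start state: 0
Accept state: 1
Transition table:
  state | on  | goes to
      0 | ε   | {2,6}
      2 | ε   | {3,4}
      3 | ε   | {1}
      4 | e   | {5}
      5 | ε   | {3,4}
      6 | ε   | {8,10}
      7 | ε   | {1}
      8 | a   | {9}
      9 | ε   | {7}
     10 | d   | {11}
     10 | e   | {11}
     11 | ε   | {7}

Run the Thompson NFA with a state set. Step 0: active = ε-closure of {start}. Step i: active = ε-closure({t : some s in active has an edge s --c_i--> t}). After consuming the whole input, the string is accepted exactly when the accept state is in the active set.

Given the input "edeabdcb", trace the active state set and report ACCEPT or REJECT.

S₀ = ε-closure({0}) = {0,1,2,3,4,6,8,10}
'e' @ 1: {1,3,4,5,7,11}  [accepting]
'd' @ 2: {}  — state set empty
rest 'eabdcb' ignored (set empty)
after full input: {}  (accept=1 not in)

Answer: REJECT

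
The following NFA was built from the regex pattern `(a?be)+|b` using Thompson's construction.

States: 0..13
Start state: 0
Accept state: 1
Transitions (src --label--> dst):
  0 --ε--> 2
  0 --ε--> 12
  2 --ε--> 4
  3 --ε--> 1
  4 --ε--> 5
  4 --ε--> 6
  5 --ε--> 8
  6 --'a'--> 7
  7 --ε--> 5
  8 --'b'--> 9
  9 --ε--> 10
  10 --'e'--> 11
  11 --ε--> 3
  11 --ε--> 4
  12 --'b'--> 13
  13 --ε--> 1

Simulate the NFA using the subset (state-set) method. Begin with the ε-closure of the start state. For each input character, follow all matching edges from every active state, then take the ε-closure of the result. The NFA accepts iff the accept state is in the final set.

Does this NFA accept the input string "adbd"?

Answer: REJECT

Derivation:
initial (ε-close {0}): {0,2,4,5,6,8,12}
'a' @ 1: {5,7,8}
'd' @ 2: {}  — dead — no transitions
rest 'bd' ignored (set empty)
final: {}; accept 1 not in set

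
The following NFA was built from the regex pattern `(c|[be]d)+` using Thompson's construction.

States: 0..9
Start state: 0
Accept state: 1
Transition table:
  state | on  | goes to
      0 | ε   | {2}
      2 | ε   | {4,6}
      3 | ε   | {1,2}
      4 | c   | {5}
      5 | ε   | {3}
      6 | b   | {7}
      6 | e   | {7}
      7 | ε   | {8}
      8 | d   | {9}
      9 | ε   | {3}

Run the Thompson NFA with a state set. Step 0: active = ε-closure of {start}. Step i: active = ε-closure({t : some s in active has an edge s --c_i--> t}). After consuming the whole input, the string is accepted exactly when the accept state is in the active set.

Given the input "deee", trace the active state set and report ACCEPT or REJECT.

initial (ε-close {0}): {0,2,4,6}
'd' @ 1: {}  — no active states
rest 'eee' ignored (set empty)
end set {} — state 1 not in

Answer: REJECT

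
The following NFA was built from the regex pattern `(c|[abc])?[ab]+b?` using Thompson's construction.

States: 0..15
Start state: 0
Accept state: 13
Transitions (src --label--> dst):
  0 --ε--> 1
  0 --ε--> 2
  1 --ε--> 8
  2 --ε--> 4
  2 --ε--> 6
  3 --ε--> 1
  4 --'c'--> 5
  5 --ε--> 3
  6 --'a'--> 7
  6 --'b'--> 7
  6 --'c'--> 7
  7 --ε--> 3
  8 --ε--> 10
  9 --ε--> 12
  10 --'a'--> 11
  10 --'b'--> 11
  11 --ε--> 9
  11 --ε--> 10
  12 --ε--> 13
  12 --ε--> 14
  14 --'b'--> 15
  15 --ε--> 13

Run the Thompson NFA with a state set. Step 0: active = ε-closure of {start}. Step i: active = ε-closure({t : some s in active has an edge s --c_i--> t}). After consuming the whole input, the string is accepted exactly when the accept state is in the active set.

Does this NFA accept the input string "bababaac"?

start: ε-closure({0}) = {0,1,2,4,6,8,10}
'b' @ 1: {1,3,7,8,9,10,11,12,13,14}  [accepting]
'a' @ 2: {9,10,11,12,13,14}  [accepting]
'b' @ 3: {9,10,11,12,13,14,15}  [accepting]
'a' @ 4: {9,10,11,12,13,14}  [accepting]
'b' @ 5: {9,10,11,12,13,14,15}  [accepting]
'a' @ 6: {9,10,11,12,13,14}  [accepting]
'a' @ 7: {9,10,11,12,13,14}  [accepting]
'c' @ 8: {}  — state set empty
after full input: {}  (accept=13 not in)

Answer: REJECT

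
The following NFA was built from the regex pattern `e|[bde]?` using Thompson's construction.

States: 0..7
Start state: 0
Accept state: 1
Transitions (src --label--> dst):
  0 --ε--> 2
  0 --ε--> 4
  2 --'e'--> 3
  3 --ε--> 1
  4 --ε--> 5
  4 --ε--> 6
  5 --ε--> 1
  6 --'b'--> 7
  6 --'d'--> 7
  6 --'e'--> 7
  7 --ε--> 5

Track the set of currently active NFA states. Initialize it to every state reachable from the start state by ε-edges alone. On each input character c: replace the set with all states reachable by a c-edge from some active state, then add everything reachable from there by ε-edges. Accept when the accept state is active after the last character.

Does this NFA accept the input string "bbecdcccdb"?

Answer: REJECT

Trace:
S₀ = ε-closure({0}) = {0,1,2,4,5,6}
'b' @ 1: {1,5,7}  (accept∈set)
'b' @ 2: {}  — no active states
rest 'ecdcccdb' ignored (set empty)
end set {} — state 1 not in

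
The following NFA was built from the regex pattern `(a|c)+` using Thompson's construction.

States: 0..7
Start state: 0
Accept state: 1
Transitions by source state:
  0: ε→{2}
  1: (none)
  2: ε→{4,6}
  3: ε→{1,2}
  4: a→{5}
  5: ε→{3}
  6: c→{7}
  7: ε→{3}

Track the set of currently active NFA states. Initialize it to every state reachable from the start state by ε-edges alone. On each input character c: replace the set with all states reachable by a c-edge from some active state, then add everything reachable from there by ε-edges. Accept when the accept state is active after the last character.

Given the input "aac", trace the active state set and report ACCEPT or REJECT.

Answer: ACCEPT

Trace:
start: ε-closure({0}) = {0,2,4,6}
'a' @ 1: {1,2,3,4,5,6}  ✓accept
'a' @ 2: {1,2,3,4,5,6}  ✓accept
'c' @ 3: {1,2,3,4,6,7}  ✓accept
after full input: {1,2,3,4,6,7}  (accept=1 in)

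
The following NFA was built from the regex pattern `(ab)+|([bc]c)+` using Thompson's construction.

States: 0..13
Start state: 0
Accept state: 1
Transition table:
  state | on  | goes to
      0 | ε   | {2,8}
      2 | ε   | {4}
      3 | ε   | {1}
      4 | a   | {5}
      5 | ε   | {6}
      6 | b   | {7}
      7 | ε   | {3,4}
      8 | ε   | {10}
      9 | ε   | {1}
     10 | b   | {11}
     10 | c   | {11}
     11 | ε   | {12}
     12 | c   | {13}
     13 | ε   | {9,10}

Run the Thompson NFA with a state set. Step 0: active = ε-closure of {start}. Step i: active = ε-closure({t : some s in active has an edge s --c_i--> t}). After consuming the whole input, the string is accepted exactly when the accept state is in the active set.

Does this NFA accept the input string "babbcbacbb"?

S₀ = ε-closure({0}) = {0,2,4,8,10}
'b' @ 1: {11,12}
'a' @ 2: {}  — no active states
rest 'bbcbacbb' ignored (set empty)
after full input: {}  (accept=1 not in)

Answer: REJECT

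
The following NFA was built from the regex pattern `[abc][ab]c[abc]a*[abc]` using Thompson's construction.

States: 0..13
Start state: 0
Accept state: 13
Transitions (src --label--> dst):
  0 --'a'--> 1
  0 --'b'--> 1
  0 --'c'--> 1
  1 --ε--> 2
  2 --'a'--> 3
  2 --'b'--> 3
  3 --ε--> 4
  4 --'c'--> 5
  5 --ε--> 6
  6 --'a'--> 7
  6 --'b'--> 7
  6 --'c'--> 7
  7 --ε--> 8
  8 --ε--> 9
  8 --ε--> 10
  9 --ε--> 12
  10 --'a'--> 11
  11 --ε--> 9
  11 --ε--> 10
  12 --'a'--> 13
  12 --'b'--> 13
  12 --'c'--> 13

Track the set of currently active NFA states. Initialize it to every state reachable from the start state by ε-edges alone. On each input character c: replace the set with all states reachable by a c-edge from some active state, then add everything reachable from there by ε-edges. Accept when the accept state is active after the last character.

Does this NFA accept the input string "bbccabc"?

initial (ε-close {0}): {0}
'b' @ 1: {1,2}
'b' @ 2: {3,4}
'c' @ 3: {5,6}
'c' @ 4: {7,8,9,10,12}
'a' @ 5: {9,10,11,12,13}  ✓accept
'b' @ 6: {13}  ✓accept
'c' @ 7: {}  — state set empty
after full input: {}  (accept=13 not in)

Answer: REJECT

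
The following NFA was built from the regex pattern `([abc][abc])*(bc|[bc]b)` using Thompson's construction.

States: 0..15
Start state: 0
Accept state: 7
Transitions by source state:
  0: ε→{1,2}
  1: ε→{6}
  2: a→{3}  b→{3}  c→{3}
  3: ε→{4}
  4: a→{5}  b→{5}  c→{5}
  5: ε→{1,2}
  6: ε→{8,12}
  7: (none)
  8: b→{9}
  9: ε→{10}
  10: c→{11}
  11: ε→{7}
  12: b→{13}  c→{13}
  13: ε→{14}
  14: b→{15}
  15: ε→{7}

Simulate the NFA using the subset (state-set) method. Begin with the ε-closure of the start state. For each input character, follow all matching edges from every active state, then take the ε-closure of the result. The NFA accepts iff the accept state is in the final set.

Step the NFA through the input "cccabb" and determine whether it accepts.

initial (ε-close {0}): {0,1,2,6,8,12}
'c' @ 1: {3,4,13,14}
'c' @ 2: {1,2,5,6,8,12}
'c' @ 3: {3,4,13,14}
'a' @ 4: {1,2,5,6,8,12}
'b' @ 5: {3,4,9,10,13,14}
'b' @ 6: {1,2,5,6,7,8,12,15}  ✓accept
after full input: {1,2,5,6,7,8,12,15}  (accept=7 in)

Answer: ACCEPT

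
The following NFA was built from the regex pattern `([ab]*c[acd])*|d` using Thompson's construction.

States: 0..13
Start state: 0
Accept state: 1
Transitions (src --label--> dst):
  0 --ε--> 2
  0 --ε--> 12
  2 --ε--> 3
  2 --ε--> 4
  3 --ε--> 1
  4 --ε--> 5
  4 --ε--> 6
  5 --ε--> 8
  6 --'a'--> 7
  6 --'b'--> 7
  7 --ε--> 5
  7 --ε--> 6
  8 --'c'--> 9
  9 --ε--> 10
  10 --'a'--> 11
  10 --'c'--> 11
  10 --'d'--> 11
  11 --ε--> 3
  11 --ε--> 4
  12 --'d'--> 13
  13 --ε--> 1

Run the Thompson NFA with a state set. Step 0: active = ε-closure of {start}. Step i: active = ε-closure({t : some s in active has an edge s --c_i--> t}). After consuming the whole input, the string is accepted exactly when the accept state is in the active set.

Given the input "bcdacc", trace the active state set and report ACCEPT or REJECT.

Answer: ACCEPT

Steps:
start: ε-closure({0}) = {0,1,2,3,4,5,6,8,12}
'b' @ 1: {5,6,7,8}
'c' @ 2: {9,10}
'd' @ 3: {1,3,4,5,6,8,11}  [accepting]
'a' @ 4: {5,6,7,8}
'c' @ 5: {9,10}
'c' @ 6: {1,3,4,5,6,8,11}  [accepting]
after full input: {1,3,4,5,6,8,11}  (accept=1 in)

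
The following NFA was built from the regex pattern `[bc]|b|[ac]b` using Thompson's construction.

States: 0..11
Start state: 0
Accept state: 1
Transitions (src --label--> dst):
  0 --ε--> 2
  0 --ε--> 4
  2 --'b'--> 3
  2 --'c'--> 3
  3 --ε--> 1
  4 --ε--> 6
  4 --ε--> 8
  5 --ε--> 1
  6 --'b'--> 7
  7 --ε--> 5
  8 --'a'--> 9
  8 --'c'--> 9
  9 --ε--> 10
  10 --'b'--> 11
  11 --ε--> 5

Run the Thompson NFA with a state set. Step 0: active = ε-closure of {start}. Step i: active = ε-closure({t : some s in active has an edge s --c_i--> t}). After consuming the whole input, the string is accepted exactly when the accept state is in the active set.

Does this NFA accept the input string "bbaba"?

initial (ε-close {0}): {0,2,4,6,8}
'b' @ 1: {1,3,5,7}  ✓accept
'b' @ 2: {}  — dead — no transitions
rest 'aba' ignored (set empty)
end set {} — state 1 not in

Answer: REJECT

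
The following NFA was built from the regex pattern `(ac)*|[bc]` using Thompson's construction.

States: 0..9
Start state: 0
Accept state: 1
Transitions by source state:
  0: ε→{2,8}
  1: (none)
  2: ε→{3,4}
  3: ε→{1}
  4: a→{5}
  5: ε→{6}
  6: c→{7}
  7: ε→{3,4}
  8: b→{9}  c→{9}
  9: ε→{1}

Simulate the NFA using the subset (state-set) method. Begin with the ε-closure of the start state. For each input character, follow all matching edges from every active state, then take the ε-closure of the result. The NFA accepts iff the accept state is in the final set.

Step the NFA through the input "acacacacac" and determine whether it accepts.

start: ε-closure({0}) = {0,1,2,3,4,8}
'a' @ 1: {5,6}
'c' @ 2: {1,3,4,7}  ✓accept
'a' @ 3: {5,6}
'c' @ 4: {1,3,4,7}  ✓accept
'a' @ 5: {5,6}
'c' @ 6: {1,3,4,7}  ✓accept
'a' @ 7: {5,6}
'c' @ 8: {1,3,4,7}  ✓accept
'a' @ 9: {5,6}
'c' @ 10: {1,3,4,7}  ✓accept
final: {1,3,4,7}; accept 1 in set

Answer: ACCEPT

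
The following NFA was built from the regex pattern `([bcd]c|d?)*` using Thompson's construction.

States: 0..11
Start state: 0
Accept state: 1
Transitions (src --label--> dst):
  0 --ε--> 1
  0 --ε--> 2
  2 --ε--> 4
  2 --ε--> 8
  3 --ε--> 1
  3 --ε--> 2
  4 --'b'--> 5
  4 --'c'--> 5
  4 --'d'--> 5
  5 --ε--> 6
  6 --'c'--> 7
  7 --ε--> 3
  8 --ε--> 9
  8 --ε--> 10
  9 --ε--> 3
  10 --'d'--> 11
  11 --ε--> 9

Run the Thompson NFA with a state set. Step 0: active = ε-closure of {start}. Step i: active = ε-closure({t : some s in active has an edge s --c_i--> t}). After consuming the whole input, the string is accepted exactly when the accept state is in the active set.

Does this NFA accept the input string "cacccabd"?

Answer: REJECT

Steps:
initial (ε-close {0}): {0,1,2,3,4,8,9,10}
'c' @ 1: {5,6}
'a' @ 2: {}  — dead — no transitions
rest 'cccabd' ignored (set empty)
after full input: {}  (accept=1 not in)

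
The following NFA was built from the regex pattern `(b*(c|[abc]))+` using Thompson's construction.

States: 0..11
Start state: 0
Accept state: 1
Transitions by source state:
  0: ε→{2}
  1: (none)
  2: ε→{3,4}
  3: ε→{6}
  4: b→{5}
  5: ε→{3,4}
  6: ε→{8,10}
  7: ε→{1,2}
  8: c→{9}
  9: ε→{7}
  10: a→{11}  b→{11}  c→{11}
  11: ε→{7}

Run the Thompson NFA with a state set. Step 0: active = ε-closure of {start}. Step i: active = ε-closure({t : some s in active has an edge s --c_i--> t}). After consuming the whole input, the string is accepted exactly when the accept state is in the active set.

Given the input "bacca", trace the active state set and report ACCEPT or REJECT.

Answer: ACCEPT

Trace:
initial (ε-close {0}): {0,2,3,4,6,8,10}
'b' @ 1: {1,2,3,4,5,6,7,8,10,11}  (accept∈set)
'a' @ 2: {1,2,3,4,6,7,8,10,11}  (accept∈set)
'c' @ 3: {1,2,3,4,6,7,8,9,10,11}  (accept∈set)
'c' @ 4: {1,2,3,4,6,7,8,9,10,11}  (accept∈set)
'a' @ 5: {1,2,3,4,6,7,8,10,11}  (accept∈set)
end set {1,2,3,4,6,7,8,10,11} — state 1 in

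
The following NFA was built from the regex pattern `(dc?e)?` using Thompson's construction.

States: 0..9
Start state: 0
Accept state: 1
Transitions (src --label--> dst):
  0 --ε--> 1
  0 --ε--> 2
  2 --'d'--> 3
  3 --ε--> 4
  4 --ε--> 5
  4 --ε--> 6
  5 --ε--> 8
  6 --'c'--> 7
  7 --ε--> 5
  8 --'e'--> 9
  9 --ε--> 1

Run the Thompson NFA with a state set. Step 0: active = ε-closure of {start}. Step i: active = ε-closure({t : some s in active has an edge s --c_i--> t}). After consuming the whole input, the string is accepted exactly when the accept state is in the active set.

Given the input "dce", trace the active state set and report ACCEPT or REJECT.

Answer: ACCEPT

Derivation:
initial (ε-close {0}): {0,1,2}
'd' @ 1: {3,4,5,6,8}
'c' @ 2: {5,7,8}
'e' @ 3: {1,9}  (accept∈set)
after full input: {1,9}  (accept=1 in)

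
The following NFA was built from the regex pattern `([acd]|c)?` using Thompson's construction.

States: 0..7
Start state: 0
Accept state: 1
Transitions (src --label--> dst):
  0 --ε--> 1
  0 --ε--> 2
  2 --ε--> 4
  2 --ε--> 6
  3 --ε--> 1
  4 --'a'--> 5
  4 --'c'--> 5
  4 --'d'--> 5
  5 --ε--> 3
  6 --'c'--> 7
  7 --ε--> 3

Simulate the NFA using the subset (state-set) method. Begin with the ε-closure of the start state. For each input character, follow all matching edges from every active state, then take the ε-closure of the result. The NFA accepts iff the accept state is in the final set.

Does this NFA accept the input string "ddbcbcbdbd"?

Answer: REJECT

Derivation:
initial (ε-close {0}): {0,1,2,4,6}
'd' @ 1: {1,3,5}  ✓accept
'd' @ 2: {}  — state set empty
rest 'bcbcbdbd' ignored (set empty)
after full input: {}  (accept=1 not in)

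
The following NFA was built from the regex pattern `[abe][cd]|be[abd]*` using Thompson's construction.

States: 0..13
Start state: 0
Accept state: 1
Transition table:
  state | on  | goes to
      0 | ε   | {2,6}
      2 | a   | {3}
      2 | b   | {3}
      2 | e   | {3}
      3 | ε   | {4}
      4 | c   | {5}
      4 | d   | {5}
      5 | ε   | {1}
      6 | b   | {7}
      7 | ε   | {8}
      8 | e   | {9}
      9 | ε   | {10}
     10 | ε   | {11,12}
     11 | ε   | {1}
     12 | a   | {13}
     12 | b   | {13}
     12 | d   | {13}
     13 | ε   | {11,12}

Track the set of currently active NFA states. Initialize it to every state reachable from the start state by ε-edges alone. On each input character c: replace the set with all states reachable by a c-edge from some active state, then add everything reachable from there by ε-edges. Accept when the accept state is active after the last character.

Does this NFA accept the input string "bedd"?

start: ε-closure({0}) = {0,2,6}
'b' @ 1: {3,4,7,8}
'e' @ 2: {1,9,10,11,12}  ✓accept
'd' @ 3: {1,11,12,13}  ✓accept
'd' @ 4: {1,11,12,13}  ✓accept
after full input: {1,11,12,13}  (accept=1 in)

Answer: ACCEPT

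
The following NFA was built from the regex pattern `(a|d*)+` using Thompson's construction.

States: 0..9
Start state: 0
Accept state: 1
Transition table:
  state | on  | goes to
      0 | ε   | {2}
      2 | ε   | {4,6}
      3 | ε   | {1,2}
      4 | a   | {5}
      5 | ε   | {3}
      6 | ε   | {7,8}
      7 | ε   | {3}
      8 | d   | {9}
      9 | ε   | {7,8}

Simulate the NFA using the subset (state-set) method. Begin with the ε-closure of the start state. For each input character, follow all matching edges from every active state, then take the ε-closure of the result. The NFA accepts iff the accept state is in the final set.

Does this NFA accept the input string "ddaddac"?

S₀ = ε-closure({0}) = {0,1,2,3,4,6,7,8}
'd' @ 1: {1,2,3,4,6,7,8,9}  ✓accept
'd' @ 2: {1,2,3,4,6,7,8,9}  ✓accept
'a' @ 3: {1,2,3,4,5,6,7,8}  ✓accept
'd' @ 4: {1,2,3,4,6,7,8,9}  ✓accept
'd' @ 5: {1,2,3,4,6,7,8,9}  ✓accept
'a' @ 6: {1,2,3,4,5,6,7,8}  ✓accept
'c' @ 7: {}  — state set empty
after full input: {}  (accept=1 not in)

Answer: REJECT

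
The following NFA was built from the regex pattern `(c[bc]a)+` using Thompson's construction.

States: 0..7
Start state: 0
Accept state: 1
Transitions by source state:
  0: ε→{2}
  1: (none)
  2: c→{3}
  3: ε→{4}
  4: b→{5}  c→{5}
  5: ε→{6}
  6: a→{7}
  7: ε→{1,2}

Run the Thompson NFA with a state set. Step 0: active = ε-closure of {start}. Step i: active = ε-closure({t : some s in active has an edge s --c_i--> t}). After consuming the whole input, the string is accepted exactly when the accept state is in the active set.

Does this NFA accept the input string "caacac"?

Answer: REJECT

Steps:
S₀ = ε-closure({0}) = {0,2}
'c' @ 1: {3,4}
'a' @ 2: {}  — dead — no transitions
rest 'acac' ignored (set empty)
final: {}; accept 1 not in set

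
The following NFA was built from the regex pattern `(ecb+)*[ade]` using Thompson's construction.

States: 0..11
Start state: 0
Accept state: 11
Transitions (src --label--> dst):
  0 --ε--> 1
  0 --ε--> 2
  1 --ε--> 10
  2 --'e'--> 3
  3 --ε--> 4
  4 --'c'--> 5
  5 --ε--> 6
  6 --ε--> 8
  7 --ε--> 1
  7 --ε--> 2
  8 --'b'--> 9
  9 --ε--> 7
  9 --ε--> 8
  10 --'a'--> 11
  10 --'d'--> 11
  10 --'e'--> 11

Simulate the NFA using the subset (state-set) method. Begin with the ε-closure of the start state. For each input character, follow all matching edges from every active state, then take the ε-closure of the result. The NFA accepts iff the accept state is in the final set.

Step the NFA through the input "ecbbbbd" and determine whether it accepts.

S₀ = ε-closure({0}) = {0,1,2,10}
'e' @ 1: {3,4,11}  ✓accept
'c' @ 2: {5,6,8}
'b' @ 3: {1,2,7,8,9,10}
'b' @ 4: {1,2,7,8,9,10}
'b' @ 5: {1,2,7,8,9,10}
'b' @ 6: {1,2,7,8,9,10}
'd' @ 7: {11}  ✓accept
after full input: {11}  (accept=11 in)

Answer: ACCEPT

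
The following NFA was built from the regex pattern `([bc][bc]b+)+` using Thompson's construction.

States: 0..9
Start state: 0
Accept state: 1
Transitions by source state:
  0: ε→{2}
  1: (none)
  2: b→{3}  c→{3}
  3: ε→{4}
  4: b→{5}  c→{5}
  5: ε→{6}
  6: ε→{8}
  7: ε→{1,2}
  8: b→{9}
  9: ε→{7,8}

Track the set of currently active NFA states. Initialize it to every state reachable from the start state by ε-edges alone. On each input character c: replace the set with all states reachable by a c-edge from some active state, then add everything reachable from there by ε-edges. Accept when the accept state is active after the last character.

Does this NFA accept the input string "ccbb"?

initial (ε-close {0}): {0,2}
'c' @ 1: {3,4}
'c' @ 2: {5,6,8}
'b' @ 3: {1,2,7,8,9}  ✓accept
'b' @ 4: {1,2,3,4,7,8,9}  ✓accept
final: {1,2,3,4,7,8,9}; accept 1 in set

Answer: ACCEPT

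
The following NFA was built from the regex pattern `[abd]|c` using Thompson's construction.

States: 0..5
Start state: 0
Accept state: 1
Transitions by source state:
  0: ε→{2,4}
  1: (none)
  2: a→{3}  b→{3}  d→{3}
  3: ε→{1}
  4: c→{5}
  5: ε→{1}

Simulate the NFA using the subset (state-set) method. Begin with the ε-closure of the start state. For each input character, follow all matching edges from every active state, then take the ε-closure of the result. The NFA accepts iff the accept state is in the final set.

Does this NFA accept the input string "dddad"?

start: ε-closure({0}) = {0,2,4}
'd' @ 1: {1,3}  ✓accept
'd' @ 2: {}  — dead — no transitions
rest 'dad' ignored (set empty)
end set {} — state 1 not in

Answer: REJECT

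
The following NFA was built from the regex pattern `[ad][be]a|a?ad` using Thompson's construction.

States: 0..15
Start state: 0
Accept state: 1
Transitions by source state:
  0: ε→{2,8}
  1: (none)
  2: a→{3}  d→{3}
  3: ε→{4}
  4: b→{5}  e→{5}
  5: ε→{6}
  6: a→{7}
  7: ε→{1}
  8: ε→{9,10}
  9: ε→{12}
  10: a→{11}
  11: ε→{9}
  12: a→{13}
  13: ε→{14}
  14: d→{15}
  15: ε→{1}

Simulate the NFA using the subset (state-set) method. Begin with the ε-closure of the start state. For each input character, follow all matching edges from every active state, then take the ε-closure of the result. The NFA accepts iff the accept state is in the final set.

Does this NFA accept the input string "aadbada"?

Answer: REJECT

Trace:
initial (ε-close {0}): {0,2,8,9,10,12}
'a' @ 1: {3,4,9,11,12,13,14}
'a' @ 2: {13,14}
'd' @ 3: {1,15}  [accepting]
'b' @ 4: {}  — dead — no transitions
rest 'ada' ignored (set empty)
final: {}; accept 1 not in set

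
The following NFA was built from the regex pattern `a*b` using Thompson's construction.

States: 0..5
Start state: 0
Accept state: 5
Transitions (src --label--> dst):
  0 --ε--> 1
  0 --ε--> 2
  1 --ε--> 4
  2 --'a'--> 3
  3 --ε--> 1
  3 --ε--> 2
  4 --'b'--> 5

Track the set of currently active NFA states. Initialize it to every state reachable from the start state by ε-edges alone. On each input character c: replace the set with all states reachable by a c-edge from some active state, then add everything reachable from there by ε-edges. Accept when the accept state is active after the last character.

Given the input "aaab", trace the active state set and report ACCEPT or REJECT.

start: ε-closure({0}) = {0,1,2,4}
'a' @ 1: {1,2,3,4}
'a' @ 2: {1,2,3,4}
'a' @ 3: {1,2,3,4}
'b' @ 4: {5}  (accept∈set)
after full input: {5}  (accept=5 in)

Answer: ACCEPT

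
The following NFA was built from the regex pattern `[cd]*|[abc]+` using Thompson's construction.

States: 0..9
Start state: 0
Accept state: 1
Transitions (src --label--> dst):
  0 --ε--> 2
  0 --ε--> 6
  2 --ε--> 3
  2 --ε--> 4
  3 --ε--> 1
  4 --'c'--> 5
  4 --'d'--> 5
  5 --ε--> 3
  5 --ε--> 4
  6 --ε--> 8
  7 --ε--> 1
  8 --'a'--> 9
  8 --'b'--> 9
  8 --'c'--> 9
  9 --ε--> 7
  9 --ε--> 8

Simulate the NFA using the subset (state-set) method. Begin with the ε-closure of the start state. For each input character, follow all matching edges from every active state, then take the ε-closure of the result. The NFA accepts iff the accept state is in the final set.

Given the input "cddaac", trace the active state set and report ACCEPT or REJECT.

Answer: REJECT

Trace:
initial (ε-close {0}): {0,1,2,3,4,6,8}
'c' @ 1: {1,3,4,5,7,8,9}  (accept∈set)
'd' @ 2: {1,3,4,5}  (accept∈set)
'd' @ 3: {1,3,4,5}  (accept∈set)
'a' @ 4: {}  — dead — no transitions
rest 'ac' ignored (set empty)
after full input: {}  (accept=1 not in)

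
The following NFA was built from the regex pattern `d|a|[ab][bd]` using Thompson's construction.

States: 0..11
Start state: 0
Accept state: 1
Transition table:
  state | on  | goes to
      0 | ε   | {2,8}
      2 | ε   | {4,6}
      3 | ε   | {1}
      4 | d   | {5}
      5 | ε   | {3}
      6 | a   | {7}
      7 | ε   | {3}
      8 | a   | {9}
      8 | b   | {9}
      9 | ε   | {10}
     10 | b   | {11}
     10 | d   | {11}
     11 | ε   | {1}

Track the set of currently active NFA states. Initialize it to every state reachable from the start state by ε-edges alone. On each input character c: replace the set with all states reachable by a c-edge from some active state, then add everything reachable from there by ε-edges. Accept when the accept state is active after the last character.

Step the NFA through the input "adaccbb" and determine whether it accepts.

S₀ = ε-closure({0}) = {0,2,4,6,8}
'a' @ 1: {1,3,7,9,10}  (accept∈set)
'd' @ 2: {1,11}  (accept∈set)
'a' @ 3: {}  — dead — no transitions
rest 'ccbb' ignored (set empty)
end set {} — state 1 not in

Answer: REJECT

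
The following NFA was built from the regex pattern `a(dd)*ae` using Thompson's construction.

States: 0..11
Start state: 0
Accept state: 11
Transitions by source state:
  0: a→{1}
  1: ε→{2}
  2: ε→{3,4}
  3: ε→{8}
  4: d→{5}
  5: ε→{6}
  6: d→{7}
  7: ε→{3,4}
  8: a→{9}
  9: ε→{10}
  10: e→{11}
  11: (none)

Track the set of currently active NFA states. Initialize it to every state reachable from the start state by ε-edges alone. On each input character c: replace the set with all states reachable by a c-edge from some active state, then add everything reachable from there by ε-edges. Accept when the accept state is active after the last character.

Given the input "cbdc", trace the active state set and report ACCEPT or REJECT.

initial (ε-close {0}): {0}
'c' @ 1: {}  — state set empty
rest 'bdc' ignored (set empty)
after full input: {}  (accept=11 not in)

Answer: REJECT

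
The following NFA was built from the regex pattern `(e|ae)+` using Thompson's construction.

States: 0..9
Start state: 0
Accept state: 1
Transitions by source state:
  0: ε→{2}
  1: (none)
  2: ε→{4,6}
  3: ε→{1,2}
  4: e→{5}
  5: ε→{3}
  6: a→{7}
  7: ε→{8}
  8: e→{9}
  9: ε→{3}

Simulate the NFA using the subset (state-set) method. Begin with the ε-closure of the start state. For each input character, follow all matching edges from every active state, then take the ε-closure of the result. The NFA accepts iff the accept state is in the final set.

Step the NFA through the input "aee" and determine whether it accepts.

initial (ε-close {0}): {0,2,4,6}
'a' @ 1: {7,8}
'e' @ 2: {1,2,3,4,6,9}  ✓accept
'e' @ 3: {1,2,3,4,5,6}  ✓accept
after full input: {1,2,3,4,5,6}  (accept=1 in)

Answer: ACCEPT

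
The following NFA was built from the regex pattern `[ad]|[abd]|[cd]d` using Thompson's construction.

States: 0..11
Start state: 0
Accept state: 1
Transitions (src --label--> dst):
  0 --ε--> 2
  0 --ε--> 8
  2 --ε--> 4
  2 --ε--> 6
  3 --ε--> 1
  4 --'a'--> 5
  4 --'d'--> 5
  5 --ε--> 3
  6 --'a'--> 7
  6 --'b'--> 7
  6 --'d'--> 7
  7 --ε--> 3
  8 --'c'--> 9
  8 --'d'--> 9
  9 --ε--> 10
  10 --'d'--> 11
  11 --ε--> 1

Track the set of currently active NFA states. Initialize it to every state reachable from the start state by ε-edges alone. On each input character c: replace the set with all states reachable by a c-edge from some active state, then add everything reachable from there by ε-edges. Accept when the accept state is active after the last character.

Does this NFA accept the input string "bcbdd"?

Answer: REJECT

Steps:
start: ε-closure({0}) = {0,2,4,6,8}
'b' @ 1: {1,3,7}  [accepting]
'c' @ 2: {}  — state set empty
rest 'bdd' ignored (set empty)
final: {}; accept 1 not in set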